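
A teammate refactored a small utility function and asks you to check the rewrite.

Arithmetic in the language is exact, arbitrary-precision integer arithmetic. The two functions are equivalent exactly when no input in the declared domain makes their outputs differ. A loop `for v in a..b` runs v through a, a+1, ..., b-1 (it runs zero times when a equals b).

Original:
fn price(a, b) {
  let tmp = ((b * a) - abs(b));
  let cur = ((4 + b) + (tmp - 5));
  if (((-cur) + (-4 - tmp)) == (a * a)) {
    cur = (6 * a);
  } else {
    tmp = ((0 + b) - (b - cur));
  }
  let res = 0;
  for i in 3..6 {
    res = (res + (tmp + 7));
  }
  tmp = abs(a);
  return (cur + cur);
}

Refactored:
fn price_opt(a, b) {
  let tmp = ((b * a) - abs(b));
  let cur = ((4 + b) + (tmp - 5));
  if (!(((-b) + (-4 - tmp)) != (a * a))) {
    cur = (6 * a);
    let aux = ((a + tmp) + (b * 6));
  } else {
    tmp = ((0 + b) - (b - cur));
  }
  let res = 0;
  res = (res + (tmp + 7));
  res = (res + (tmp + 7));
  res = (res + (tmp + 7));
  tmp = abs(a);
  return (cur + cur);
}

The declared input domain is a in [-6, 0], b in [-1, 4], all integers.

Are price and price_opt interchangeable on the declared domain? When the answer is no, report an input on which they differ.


Run the pair on a=-6, b=3.
price: tmp becomes -21; next cur becomes -19; next (((-cur) + (-4 - tmp)) == (a * a)) evaluates to true; next cur becomes -36; next res becomes 0; next at i=3:; next res becomes -14; next at i=4:; next res becomes -28; next at i=5:; next res becomes -42; next tmp becomes 6; next final value -72
price_opt: tmp becomes -21; next cur becomes -19; next (!(((-b) + (-4 - tmp)) != (a * a))) evaluates to false; next tmp becomes -19; next res becomes 0; next res becomes -12; next res becomes -24; next res becomes -36; next tmp becomes 6; next final value -38
-72 vs -38 — the two versions disagree here.
verdict: not equivalent; witness: a=-6, b=3


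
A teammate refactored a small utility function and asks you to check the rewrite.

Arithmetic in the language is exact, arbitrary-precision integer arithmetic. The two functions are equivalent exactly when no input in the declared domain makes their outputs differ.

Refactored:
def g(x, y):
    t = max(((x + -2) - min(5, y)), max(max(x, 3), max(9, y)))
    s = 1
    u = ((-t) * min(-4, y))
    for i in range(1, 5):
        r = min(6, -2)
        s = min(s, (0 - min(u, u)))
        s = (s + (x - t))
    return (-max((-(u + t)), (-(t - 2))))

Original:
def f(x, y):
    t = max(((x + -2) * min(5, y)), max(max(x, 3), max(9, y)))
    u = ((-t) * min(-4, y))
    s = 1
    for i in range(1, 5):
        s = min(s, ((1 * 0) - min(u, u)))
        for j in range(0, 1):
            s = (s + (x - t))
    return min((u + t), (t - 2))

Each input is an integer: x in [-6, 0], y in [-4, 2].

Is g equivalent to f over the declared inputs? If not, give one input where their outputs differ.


Evaluate both at x=-6, y=-4.
f: t = 32; u = 128; s = 1; [i=1]; s = -128; [j=0]; s = -166; [i=2]; s = -166; [j=0]; s = -204; [i=3]; s = -204; [j=0]; s = -242; [i=4]; s = -242; [j=0]; s = -280; return 30
g: t = 9; s = 1; u = 36; [i=1]; r = -2; s = -36; s = -51; [i=2]; r = -2; s = -51; s = -66; [i=3]; r = -2; s = -66; s = -81; [i=4]; r = -2; s = -81; s = -96; return 7
30 vs 7 — the two versions disagree here.
verdict: not equivalent; witness: x=-6, y=-4


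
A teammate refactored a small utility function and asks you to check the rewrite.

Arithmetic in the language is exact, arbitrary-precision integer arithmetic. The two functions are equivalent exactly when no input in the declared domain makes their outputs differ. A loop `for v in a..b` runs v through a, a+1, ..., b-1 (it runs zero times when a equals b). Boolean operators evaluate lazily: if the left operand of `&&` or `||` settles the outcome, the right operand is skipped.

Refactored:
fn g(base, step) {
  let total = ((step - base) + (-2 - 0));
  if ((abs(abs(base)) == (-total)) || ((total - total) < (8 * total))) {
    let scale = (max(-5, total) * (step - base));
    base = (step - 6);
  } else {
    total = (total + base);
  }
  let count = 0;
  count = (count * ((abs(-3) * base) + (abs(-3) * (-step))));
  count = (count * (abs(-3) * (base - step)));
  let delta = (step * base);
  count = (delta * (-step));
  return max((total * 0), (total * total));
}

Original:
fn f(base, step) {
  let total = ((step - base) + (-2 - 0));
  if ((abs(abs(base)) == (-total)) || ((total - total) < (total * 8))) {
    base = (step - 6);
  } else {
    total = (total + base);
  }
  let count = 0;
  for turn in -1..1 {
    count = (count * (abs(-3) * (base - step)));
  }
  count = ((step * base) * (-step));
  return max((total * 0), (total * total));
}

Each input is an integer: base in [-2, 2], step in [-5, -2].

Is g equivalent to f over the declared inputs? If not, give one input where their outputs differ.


This is a faithful refactor — min/max/abs usage differs, and statement counts differ, and loop structure differs, and local variable names differ, and arithmetic usage differs, and constant usage differs, but the computed results match everywhere.
One worked example (base=2, step=-3) — f: total=-7, then ((abs(abs(base)) == (-total)) || ((total - total) < (total * 8))) is false, then total=-5, then count=0, then (turn=-1), then count=0, then (turn=0), then count=0, then count=-18, then returns 25; g: total=-7, then ((abs(abs(base)) == (-total)) || ((total - total) < (8 * total))) is false, then total=-5, then count=0, then count=0, then count=0, then delta=-6, then count=-18, then returns 25; agreement on 25.
An exhaustive pass over the 20 declared inputs shows identical outputs.
verdict: equivalent


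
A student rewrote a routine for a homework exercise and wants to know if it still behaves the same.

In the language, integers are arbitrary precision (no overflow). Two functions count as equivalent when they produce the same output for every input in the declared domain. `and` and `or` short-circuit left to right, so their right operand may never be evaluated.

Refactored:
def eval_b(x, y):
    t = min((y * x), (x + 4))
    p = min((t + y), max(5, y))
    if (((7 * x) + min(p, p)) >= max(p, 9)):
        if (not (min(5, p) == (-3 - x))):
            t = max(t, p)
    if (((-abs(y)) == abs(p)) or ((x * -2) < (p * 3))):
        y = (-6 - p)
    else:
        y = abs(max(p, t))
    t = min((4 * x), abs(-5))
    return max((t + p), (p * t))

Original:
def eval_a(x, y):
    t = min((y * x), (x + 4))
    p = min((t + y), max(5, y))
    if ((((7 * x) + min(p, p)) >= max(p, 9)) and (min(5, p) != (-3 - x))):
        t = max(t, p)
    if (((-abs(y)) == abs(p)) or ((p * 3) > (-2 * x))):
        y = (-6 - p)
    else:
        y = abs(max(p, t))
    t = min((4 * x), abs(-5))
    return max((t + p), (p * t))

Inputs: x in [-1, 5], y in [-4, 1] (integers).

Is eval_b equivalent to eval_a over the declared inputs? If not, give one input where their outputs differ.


Reading the diff, among the changes: statement counts differ; and branching structure differs; and comparison usage differs; and boolean connective usage differs.
Spot check at x=-1, y=1 — eval_a: t := -1 | p := 0 | ((((7 * x) + min(p, p)) >= max(p, 9)) and (min(5, p) != (-3 - x))): false | (((-abs(y)) == abs(p)) or ((p * 3) > (-2 * x))): false | y := 0 | t := -4 | result 0. eval_b: t := -1 | p := 0 | (((7 * x) + min(p, p)) >= max(p, 9)): false | (((-abs(y)) == abs(p)) or ((x * -2) < (p * 3))): false | y := 0 | t := -4 | result 0. Both give 0.
Sweeping the whole domain (42 inputs) finds no disagreement.
verdict: equivalent


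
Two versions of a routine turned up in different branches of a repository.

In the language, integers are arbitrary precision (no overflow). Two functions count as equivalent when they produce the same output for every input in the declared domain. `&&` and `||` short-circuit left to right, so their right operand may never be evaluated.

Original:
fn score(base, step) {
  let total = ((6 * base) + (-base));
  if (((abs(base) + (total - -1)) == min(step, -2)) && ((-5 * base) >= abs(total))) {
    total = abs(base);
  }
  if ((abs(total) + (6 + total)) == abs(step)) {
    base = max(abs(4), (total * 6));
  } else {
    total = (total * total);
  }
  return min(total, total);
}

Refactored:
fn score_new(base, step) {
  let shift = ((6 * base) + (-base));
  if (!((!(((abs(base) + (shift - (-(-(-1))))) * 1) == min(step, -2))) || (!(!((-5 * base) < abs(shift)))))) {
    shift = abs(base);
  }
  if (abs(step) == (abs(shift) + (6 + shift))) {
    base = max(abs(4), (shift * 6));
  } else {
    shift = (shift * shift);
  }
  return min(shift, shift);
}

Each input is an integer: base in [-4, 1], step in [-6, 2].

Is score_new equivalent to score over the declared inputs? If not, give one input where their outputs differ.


Equivalent — the differences include arithmetic usage differs; boolean connective usage differs; comparison usage differs; local variable names differ; constant usage differs, yet no declared input distinguishes the two.
Spot check at base=-2, step=-5 — score: total becomes -10; next (((abs(base) + (total - -1)) == min(step, -2)) && ((-5 * base) >= abs(total))) evaluates to false; next ((abs(total) + (6 + total)) == abs(step)) evaluates to false; next total becomes 100; next final value 100. score_new: shift becomes -10; next (!((!(((abs(base) + (shift - (-(-(-1))))) * 1) == min(step, -2))) || (!(!((-5 * base) < abs(shift)))))) evaluates to false; next (abs(step) == (abs(shift) + (6 + shift))) evaluates to false; next shift becomes 100; next final value 100. Both give 100.
Sweeping the whole domain (54 inputs) finds no disagreement.
verdict: equivalent


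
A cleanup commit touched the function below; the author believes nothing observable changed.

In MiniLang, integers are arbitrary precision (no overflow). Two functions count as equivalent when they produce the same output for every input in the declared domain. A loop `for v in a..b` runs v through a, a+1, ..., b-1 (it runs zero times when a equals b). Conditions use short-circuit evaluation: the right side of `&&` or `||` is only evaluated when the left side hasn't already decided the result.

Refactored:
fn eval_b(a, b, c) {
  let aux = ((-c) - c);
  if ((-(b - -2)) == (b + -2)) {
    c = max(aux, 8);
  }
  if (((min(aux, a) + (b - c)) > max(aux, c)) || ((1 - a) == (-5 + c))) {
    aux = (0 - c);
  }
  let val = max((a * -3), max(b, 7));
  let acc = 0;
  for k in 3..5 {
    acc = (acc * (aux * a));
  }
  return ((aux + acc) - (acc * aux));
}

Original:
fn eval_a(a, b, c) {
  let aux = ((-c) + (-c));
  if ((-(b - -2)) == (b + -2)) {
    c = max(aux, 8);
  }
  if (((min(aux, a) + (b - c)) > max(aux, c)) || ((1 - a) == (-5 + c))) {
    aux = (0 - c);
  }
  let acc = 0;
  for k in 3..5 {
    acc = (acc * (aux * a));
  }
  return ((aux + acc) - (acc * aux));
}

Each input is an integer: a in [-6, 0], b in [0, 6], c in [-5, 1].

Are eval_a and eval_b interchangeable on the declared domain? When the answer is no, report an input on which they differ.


Beyond behavior-preserving changes, the revision adds an assignment to `val` whose value nothing reads.
As a probe, take a=-3, b=3, c=1: eval_a runs aux := -2 | ((-(b - -2)) == (b + -2)): false | (((min(aux, a) + (b - c)) > max(aux, c)) || ((1 - a) == (-5 + c))): false | acc := 0 | iter k=3: | acc := 0 | iter k=4: | acc := 0 | result -2; eval_b runs aux := -2 | ((-(b - -2)) == (b + -2)): false | (((min(aux, a) + (b - c)) > max(aux, c)) || ((1 - a) == (-5 + c))): false | val := 9 | acc := 0 | iter k=3: | acc := 0 | iter k=4: | acc := 0 | result -2; both end at -2.
Sweeping the whole domain (343 inputs) finds no disagreement.
verdict: equivalent


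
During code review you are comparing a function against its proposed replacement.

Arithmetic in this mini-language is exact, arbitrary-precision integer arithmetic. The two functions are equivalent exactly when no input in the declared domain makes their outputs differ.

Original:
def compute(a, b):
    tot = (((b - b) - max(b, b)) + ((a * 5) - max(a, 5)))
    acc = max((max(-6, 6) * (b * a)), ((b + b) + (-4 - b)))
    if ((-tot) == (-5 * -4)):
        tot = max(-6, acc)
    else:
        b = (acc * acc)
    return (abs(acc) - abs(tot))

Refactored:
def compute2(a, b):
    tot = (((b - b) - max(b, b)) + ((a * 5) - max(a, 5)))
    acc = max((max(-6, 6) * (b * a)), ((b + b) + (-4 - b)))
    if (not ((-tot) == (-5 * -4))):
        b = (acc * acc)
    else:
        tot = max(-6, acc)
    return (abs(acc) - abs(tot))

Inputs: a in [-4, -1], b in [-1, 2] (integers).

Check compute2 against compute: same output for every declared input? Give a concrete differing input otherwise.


Equivalent — the differences include boolean connective usage differs, yet no declared input distinguishes the two.
As a probe, take a=-3, b=2: compute runs tot := -22 | acc := -2 | ((-tot) == (-5 * -4)): false | b := 4 | result -20; compute2 runs tot := -22 | acc := -2 | (not ((-tot) == (-5 * -4))): true | b := 4 | result -20; both end at -20.
Every one of the 16 inputs gives matching results.
verdict: equivalent


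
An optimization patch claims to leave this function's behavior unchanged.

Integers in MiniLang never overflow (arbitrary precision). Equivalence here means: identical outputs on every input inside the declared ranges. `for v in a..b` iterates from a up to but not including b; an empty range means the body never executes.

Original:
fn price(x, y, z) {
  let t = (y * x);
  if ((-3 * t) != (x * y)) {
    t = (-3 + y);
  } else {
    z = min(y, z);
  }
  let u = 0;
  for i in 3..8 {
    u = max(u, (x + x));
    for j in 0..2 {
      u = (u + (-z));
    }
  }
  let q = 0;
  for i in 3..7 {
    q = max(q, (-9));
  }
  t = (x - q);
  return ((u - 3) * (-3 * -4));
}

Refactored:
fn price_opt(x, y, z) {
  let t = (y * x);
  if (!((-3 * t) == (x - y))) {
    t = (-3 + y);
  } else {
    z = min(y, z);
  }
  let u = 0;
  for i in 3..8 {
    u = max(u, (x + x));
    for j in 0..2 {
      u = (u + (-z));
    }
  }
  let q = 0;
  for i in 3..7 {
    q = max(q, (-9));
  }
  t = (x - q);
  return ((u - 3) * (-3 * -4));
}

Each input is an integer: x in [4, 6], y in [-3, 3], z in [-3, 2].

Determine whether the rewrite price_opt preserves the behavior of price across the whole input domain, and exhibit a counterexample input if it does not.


Input x=4, y=0, z=1: 60 from price versus 36 from price_opt.
verdict: not equivalent; witness: x=4, y=0, z=1


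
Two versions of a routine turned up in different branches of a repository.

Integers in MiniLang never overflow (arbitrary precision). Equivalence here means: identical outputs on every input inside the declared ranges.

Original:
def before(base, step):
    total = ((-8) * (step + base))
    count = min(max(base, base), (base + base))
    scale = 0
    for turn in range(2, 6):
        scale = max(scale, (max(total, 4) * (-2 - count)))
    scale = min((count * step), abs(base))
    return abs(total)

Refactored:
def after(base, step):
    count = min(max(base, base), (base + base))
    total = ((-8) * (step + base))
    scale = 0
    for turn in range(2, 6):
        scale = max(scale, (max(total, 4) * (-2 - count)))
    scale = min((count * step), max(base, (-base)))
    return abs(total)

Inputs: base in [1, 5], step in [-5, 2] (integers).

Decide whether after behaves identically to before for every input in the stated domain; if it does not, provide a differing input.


Differences: min/max/abs usage differs — yet all 40 inputs agree.
verdict: equivalent


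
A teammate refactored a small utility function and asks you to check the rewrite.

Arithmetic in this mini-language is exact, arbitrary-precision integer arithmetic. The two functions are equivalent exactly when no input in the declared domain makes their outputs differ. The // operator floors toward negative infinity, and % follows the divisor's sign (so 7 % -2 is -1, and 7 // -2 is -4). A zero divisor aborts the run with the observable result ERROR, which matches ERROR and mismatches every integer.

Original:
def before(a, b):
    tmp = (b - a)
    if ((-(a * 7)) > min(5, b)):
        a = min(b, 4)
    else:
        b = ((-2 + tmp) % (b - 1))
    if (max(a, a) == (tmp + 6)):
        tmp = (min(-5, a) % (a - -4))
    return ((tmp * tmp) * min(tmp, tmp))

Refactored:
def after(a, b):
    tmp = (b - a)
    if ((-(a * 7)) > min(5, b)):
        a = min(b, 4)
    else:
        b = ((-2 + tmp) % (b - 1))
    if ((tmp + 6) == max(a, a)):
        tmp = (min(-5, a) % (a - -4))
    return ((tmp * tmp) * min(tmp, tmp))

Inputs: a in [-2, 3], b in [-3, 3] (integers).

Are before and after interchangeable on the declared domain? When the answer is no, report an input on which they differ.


The two versions differ — the changes include same computation, different form.
One worked example (a=2, b=3) — before: tmp=1, then ((-(a * 7)) > min(5, b)) is false, then b=1, then (max(a, a) == (tmp + 6)) is false, then returns 1; after: tmp=1, then ((-(a * 7)) > min(5, b)) is false, then b=1, then ((tmp + 6) == max(a, a)) is false, then returns 1; agreement on 1.
Across all 42 domain points the two functions coincide.
verdict: equivalent


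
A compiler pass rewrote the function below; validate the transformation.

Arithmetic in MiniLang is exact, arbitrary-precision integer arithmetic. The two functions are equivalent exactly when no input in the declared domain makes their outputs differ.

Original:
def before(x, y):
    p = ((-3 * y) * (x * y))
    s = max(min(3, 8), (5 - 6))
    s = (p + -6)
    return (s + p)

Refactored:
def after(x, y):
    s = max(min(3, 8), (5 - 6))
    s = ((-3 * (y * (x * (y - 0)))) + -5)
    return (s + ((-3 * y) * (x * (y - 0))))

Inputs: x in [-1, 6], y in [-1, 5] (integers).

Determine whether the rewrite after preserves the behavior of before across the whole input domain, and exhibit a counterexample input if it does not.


These are not equivalent — on x=-1, y=-1 the outputs split (0 vs 1).
before: p = 3; s = 3; s = -3; return 0
after: s = 3; s = -2; return 1
verdict: not equivalent; witness: x=-1, y=-1


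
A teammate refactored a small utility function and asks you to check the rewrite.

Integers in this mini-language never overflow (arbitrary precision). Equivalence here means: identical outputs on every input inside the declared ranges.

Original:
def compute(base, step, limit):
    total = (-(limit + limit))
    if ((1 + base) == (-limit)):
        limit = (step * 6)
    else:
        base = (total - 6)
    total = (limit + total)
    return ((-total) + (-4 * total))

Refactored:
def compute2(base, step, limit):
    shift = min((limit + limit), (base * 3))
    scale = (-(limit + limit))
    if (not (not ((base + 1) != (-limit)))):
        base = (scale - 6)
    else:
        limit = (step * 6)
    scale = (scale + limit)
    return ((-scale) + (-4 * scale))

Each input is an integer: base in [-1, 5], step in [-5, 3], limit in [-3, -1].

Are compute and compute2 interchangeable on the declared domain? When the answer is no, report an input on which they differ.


Differences: arithmetic usage differs; and min/max/abs usage differs; and local variable names differ; and statement counts differ; and comparison usage differs; and boolean connective usage differs; and constant usage differs — yet all 189 inputs agree.
verdict: equivalent


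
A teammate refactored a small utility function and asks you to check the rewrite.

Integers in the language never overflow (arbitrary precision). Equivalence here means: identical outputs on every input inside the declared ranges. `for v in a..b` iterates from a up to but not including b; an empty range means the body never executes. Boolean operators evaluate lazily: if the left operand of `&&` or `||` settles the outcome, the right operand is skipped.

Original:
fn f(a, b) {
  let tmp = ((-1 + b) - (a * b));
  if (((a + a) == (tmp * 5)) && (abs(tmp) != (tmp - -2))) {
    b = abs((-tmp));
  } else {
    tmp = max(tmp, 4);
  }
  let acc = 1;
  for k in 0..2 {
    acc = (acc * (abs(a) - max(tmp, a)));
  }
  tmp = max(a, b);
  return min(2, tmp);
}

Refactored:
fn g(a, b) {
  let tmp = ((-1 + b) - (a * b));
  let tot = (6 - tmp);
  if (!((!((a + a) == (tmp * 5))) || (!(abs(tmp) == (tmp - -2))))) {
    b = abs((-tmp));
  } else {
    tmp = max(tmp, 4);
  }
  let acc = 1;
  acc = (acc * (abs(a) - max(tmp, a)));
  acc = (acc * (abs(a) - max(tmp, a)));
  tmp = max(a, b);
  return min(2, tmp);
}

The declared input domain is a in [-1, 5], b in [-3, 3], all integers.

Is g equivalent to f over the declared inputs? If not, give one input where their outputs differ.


Evaluate both at a=0, b=1.
f: tmp becomes 0; next (((a + a) == (tmp * 5)) && (abs(tmp) != (tmp - -2))) evaluates to true; next b becomes 0; next acc becomes 1; next at k=0:; next acc becomes 0; next at k=1:; next acc becomes 0; next tmp becomes 0; next final value 0
g: tmp becomes 0; next tot becomes 6; next (!((!((a + a) == (tmp * 5))) || (!(abs(tmp) == (tmp - -2))))) evaluates to false; next tmp becomes 4; next acc becomes 1; next acc becomes -4; next acc becomes 16; next tmp becomes 1; next final value 1
0 != 1, so the rewrite changes behavior.
verdict: not equivalent; witness: a=0, b=1


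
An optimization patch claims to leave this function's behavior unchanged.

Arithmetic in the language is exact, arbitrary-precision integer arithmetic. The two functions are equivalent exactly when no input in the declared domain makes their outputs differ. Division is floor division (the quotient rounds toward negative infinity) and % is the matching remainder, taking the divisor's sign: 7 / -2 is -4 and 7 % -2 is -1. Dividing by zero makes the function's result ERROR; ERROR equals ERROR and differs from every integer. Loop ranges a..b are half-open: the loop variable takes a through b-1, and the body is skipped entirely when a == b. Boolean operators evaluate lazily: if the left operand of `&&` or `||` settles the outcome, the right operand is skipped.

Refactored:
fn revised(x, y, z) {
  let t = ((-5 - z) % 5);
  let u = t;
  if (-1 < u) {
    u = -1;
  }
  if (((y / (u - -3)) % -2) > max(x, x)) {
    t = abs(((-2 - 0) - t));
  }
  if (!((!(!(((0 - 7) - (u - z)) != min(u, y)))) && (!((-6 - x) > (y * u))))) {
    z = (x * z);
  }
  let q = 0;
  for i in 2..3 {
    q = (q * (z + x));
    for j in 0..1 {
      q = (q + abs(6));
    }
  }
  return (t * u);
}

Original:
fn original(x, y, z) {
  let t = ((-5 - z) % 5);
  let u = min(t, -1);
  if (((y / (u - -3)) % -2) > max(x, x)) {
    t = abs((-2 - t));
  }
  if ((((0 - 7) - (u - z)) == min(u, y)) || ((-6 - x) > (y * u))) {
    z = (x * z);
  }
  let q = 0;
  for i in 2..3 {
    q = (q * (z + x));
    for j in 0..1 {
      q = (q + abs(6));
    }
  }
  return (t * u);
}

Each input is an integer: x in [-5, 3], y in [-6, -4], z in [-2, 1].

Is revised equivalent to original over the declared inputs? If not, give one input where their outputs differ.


Side by side, the visible changes include: comparison usage differs; also statement counts differ; also min/max/abs usage differs; also branching structure differs; also arithmetic usage differs; also constant usage differs; also boolean connective usage differs.
As a probe, take x=3, y=-6, z=-2: original runs t becomes 2; next u becomes -1; next (((y / (u - -3)) % -2) > max(x, x)) evaluates to false; next ((((0 - 7) - (u - z)) == min(u, y)) || ((-6 - x) > (y * u))) evaluates to false; next q becomes 0; next at i=2:; next q becomes 0; next at j=0:; next q becomes 6; next final value -2; revised runs t becomes 2; next u becomes 2; next (-1 < u) evaluates to true; next u becomes -1; next (((y / (u - -3)) % -2) > max(x, x)) evaluates to false; next (!((!(!(((0 - 7) - (u - z)) != min(u, y)))) && (!((-6 - x) > (y * u))))) evaluates to false; next q becomes 0; next at i=2:; next q becomes 0; next at j=0:; next q becomes 6; next final value -2; both end at -2.
An exhaustive pass over the 108 declared inputs shows identical outputs.
verdict: equivalent


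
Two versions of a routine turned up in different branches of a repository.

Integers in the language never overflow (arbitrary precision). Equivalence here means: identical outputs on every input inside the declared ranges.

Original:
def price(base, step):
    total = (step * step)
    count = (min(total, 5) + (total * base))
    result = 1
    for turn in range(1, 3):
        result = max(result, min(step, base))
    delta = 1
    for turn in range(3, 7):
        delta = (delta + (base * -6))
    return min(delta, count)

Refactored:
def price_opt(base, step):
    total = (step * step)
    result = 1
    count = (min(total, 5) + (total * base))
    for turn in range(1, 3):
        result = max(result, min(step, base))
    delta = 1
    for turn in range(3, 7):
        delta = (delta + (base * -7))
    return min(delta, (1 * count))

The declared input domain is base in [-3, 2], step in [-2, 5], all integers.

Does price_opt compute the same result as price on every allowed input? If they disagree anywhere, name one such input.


On input base=1, step=-2, price returns -23 while price_opt returns -27.
verdict: not equivalent; witness: base=1, step=-2


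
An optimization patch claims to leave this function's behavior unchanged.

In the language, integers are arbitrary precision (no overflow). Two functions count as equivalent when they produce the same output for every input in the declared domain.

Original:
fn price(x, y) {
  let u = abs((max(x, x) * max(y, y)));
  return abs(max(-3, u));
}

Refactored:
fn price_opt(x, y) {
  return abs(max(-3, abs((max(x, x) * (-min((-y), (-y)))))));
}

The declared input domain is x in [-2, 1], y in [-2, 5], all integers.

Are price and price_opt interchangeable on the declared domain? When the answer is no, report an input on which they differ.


Differences: statement counts differ, plus local variable names differ, plus min/max/abs usage differs — yet all 32 inputs agree.
verdict: equivalent


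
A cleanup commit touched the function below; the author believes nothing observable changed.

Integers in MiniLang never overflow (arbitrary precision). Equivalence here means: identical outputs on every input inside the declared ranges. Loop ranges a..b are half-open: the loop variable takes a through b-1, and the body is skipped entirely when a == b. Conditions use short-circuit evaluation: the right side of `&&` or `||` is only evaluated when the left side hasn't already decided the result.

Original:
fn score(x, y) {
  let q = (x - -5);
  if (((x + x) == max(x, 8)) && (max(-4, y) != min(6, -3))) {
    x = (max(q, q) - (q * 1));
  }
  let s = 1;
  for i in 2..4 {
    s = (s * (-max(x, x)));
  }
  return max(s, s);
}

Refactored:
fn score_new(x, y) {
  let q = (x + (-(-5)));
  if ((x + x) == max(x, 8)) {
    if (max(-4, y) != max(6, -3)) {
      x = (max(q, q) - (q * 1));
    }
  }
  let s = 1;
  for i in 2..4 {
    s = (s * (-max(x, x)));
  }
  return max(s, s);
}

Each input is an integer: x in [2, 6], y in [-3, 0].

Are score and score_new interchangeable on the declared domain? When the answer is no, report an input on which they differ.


At x=4, y=-3: score gives 16, score_new gives 0.
verdict: not equivalent; witness: x=4, y=-3


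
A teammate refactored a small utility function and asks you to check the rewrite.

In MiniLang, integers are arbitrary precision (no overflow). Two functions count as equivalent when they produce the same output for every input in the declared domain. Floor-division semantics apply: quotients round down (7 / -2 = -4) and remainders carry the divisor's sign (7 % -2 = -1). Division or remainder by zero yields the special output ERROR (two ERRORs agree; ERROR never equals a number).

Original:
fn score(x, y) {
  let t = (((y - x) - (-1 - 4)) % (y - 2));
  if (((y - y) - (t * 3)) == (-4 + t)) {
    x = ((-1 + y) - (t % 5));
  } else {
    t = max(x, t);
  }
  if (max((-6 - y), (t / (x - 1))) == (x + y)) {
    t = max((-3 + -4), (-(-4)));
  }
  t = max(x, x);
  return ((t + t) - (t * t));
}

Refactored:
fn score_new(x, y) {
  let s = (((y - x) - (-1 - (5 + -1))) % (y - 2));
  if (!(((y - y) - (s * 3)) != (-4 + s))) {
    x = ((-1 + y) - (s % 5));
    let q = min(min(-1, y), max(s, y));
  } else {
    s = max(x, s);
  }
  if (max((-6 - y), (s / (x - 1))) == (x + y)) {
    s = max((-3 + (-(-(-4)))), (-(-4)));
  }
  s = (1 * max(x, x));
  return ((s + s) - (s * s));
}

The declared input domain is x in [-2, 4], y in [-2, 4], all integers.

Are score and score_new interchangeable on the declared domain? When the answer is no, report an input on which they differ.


Reading the diff, among the changes: comparison usage differs, and constant usage differs, and statement counts differ, and min/max/abs usage differs, and boolean connective usage differs, and local variable names differ, and arithmetic usage differs.
One worked example (x=0, y=2) — score: a zero divisor aborts: ERROR; score_new: a zero divisor aborts: ERROR; agreement on ERROR.
Checked all 49 inputs in the declared domain: the outputs agree on every one.
verdict: equivalent


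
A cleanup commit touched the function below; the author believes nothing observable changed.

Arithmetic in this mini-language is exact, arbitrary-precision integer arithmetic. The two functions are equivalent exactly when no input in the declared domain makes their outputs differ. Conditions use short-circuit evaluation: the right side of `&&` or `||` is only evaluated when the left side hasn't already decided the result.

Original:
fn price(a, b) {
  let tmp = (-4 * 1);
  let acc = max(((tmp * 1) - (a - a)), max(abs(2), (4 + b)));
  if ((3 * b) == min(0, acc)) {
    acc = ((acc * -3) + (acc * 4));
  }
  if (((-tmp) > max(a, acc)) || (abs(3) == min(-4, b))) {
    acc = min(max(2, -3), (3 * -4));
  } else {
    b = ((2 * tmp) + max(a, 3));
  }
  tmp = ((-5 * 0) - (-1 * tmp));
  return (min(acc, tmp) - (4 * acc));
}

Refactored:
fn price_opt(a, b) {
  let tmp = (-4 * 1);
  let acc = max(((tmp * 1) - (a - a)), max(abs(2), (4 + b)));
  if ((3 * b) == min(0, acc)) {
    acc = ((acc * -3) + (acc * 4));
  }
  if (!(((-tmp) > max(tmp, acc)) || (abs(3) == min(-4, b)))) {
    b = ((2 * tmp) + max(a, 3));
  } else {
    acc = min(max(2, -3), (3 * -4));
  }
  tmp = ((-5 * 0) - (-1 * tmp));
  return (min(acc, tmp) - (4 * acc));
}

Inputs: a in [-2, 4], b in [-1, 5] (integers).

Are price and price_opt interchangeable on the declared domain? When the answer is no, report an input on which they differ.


Input a=4, b=-1: -16 from price versus 36 from price_opt.
verdict: not equivalent; witness: a=4, b=-1


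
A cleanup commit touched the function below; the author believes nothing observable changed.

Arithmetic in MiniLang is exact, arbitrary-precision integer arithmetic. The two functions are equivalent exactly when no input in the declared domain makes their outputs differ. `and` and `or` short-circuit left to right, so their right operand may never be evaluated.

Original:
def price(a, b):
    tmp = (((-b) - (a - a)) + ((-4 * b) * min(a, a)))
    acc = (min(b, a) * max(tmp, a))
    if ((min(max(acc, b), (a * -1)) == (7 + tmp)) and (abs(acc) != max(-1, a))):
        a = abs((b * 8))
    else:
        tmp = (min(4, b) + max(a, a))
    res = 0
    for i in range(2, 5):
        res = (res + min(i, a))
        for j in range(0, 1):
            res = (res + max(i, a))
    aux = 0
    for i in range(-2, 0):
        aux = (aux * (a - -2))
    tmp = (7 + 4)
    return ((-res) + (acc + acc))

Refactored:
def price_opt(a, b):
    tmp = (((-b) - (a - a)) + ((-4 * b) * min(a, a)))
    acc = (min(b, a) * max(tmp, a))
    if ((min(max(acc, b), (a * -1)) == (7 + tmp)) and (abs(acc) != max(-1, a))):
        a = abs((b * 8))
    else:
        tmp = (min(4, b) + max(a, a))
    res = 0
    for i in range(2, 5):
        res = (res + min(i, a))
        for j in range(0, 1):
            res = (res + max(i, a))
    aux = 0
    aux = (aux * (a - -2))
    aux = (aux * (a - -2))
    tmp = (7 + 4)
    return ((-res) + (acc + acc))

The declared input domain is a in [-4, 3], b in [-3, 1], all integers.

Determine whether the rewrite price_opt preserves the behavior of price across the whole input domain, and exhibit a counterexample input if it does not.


Differences: loop structure differs; also constant usage differs; also arithmetic usage differs — yet all 40 inputs agree.
verdict: equivalent


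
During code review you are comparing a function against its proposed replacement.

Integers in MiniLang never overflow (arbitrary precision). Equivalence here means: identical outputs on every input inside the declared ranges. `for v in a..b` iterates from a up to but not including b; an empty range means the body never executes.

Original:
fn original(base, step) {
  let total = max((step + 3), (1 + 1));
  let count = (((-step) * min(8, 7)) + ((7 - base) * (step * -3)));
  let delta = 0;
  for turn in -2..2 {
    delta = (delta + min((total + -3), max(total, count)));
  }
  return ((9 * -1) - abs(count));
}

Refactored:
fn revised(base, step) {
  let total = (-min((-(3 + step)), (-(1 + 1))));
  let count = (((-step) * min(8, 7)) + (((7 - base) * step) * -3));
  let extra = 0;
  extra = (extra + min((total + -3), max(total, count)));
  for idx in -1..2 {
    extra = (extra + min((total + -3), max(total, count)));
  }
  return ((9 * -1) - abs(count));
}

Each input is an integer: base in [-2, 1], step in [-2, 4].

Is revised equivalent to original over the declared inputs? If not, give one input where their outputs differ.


The two are interchangeable: loop structure differs; and min/max/abs usage differs; and constant usage differs; and statement counts differ; and arithmetic usage differs; and local variable names differ, and every declared input agrees.
Tracing base=-2, step=0: original: total = 3; count = 0; delta = 0; [turn=-2]; delta = 0; [turn=-1]; delta = 0; [turn=0]; delta = 0; [turn=1]; delta = 0; return -9 | revised: total = 3; count = 0; extra = 0; extra = 0; [idx=-1]; extra = 0; [idx=0]; extra = 0; [idx=1]; extra = 0; return -9 — matching result -9.
Checked all 28 inputs in the declared domain: the outputs agree on every one.
verdict: equivalent


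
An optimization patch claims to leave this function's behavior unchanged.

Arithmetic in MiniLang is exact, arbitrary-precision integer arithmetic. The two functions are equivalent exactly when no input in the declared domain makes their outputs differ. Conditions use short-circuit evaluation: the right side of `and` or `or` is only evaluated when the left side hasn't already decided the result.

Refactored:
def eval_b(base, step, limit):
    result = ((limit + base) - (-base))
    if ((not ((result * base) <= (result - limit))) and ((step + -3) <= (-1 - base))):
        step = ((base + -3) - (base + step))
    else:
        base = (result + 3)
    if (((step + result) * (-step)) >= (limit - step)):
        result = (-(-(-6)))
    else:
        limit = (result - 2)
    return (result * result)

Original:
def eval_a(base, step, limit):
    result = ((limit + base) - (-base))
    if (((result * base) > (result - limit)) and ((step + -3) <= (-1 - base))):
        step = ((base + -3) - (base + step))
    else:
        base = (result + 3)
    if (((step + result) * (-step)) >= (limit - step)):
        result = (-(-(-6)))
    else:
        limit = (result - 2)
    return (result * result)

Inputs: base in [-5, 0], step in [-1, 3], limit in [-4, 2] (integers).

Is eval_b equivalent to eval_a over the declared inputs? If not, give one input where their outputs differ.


Side by side, the visible changes include: comparison usage differs; and boolean connective usage differs.
One worked example (base=-1, step=2, limit=0) — eval_a: result = -2; (((result * base) > (result - limit)) and ((step + -3) <= (-1 - base))) -> true; step = -5; (((step + result) * (-step)) >= (limit - step)) -> false; limit = -4; return 4; eval_b: result = -2; ((not ((result * base) <= (result - limit))) and ((step + -3) <= (-1 - base))) -> true; step = -5; (((step + result) * (-step)) >= (limit - step)) -> false; limit = -4; return 4; agreement on 4.
Across all 210 domain points the two functions coincide.
verdict: equivalent


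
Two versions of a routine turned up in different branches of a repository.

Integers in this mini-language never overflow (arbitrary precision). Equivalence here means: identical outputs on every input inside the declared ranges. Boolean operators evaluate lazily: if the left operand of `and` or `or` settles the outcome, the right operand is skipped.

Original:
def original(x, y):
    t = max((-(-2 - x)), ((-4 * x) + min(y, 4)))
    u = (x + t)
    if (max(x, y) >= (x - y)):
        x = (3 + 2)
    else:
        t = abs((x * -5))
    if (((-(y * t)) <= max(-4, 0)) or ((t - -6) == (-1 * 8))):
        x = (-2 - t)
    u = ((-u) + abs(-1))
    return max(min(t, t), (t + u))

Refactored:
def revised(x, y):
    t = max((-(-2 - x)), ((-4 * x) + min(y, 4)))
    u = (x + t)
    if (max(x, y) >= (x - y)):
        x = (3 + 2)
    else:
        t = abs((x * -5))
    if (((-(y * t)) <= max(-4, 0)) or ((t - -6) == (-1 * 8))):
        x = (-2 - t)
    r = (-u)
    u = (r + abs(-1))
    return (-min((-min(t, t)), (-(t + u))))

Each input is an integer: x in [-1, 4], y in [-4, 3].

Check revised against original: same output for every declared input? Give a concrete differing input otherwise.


The two are interchangeable: statement counts differ; and local variable names differ; and min/max/abs usage differs, and every declared input agrees.
One worked example (x=4, y=2) — original: t = 6; u = 10; (max(x, y) >= (x - y)) -> true; x = 5; (((-(y * t)) <= max(-4, 0)) or ((t - -6) == (-1 * 8))) -> true; x = -8; u = -9; return 6; revised: t = 6; u = 10; (max(x, y) >= (x - y)) -> true; x = 5; (((-(y * t)) <= max(-4, 0)) or ((t - -6) == (-1 * 8))) -> true; x = -8; r = -10; u = -9; return 6; agreement on 6.
Sweeping the whole domain (48 inputs) finds no disagreement.
verdict: equivalent


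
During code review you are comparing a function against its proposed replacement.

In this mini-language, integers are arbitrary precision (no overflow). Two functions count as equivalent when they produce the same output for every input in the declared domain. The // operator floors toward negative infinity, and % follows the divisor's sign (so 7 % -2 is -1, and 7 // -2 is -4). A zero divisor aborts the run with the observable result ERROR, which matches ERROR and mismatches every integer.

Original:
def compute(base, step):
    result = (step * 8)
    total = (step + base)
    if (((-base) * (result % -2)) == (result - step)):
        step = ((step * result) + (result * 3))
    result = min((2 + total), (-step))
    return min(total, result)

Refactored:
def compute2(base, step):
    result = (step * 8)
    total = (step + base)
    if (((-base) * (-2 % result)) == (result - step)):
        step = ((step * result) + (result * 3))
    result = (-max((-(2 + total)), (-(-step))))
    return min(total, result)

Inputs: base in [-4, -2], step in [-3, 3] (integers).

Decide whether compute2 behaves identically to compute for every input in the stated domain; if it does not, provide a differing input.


Evaluate both at base=-4, step=0.
compute: result = 0; total = -4; (((-base) * (result % -2)) == (result - step)) -> true; step = 0; result = -2; return -4
compute2: result = 0; total = -4; division by zero -> ERROR
-4 and ERROR differ, so these are not the same function on this domain.
verdict: not equivalent; witness: base=-4, step=0


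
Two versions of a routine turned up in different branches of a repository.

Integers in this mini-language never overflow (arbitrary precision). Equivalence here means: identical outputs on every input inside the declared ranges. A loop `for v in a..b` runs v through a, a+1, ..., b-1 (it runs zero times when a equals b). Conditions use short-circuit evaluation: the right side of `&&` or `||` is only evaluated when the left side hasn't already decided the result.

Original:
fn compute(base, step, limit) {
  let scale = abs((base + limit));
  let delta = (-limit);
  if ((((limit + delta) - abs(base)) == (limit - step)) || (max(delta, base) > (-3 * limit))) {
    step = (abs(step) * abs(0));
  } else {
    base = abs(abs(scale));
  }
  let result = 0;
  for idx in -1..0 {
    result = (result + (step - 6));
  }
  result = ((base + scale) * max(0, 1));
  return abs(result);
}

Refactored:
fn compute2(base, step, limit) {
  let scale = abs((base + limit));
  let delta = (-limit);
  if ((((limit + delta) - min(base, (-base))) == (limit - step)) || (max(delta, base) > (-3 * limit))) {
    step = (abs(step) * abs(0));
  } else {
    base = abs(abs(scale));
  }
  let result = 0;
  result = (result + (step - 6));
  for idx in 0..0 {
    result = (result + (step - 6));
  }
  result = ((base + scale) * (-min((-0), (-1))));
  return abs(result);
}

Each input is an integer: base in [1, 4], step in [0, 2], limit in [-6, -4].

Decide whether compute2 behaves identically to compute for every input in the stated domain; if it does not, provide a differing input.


Consider the input base=4, step=0, limit=-4.
compute: scale becomes 0; next delta becomes 4; next ((((limit + delta) - abs(base)) == (limit - step)) || (max(delta, base) > (-3 * limit))) evaluates to true; next step becomes 0; next result becomes 0; next at idx=-1:; next result becomes -6; next result becomes 4; next final value 4
compute2: scale becomes 0; next delta becomes 4; next ((((limit + delta) - min(base, (-base))) == (limit - step)) || (max(delta, base) > (-3 * limit))) evaluates to false; next base becomes 0; next result becomes 0; next result becomes -6; next idx never enters its loop body; next result becomes 0; next final value 0
4 vs 0 — the two versions disagree here.
verdict: not equivalent; witness: base=4, step=0, limit=-4
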